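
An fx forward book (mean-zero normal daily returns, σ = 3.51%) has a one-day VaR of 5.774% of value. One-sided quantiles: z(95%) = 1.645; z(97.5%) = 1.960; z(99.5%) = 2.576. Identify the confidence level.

95%

Implied z = VaR/σ = 5.774 / 3.51 = 1.645.
This matches z(95%) = 1.645.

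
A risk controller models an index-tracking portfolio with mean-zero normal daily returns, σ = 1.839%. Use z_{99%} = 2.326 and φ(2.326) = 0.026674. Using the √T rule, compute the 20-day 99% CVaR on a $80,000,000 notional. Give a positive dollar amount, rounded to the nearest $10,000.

$17,550,000

σ_{20d} = 1.839% × √20 = 8.224%.
ES multiplier = φ(z)/(1−α) = 0.026674/0.01 = 2.667.
ES = 8.224% × 2.667 = 21.933%; on $80,000,000: $17,546,400.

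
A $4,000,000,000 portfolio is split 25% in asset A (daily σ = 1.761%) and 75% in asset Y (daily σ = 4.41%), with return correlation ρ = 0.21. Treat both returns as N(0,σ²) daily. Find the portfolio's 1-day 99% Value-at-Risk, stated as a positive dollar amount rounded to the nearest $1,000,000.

σ_p² = 0.25²·1.761² + 0.75²·4.41² + 2·0.21·0.25·0.75·1.761·4.41 = 11.7449 (%²).
σ_p = √11.7449 = 3.427%.
At 99%, z = 2.326.
VaR = 2.326 × 3.427% = 7.971%; on $4,000,000,000 that is $318,840,000.

$319,000,000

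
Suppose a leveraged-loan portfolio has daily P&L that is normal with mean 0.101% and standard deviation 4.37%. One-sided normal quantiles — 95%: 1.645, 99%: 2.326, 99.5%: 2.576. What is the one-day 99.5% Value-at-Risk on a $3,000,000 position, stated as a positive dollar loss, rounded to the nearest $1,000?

$335,000

VaR = −μ + z·σ = −(0.101%) + 2.576 × 4.37% = 11.156%.
On $3,000,000: 0.11156 × $3,000,000 = $334,680.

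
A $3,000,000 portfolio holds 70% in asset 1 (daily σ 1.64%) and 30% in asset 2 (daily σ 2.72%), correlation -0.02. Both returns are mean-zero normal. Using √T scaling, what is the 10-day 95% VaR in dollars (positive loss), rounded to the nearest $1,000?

$218,000

σ_p = √(0.7²·1.64² + 0.3²·2.72² + 2·-0.02·0.7·0.3·1.64·2.72) = 1.395%.
σ_{10d} = 1.395% × √10 = 4.411%.
z(95%) = 1.645.
VaR = 1.645 × 4.411% = 7.256%; on $3,000,000 that is $217,680.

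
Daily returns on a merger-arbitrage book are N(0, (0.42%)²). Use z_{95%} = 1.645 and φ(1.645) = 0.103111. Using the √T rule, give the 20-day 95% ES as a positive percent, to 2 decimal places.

σ_{20d} = 0.42% × √20 = 1.878%.
ES multiplier = φ(z)/(1−α) = 0.103111/0.05 = 2.062.
ES = 1.878% × 2.062 = 3.872%.

3.87%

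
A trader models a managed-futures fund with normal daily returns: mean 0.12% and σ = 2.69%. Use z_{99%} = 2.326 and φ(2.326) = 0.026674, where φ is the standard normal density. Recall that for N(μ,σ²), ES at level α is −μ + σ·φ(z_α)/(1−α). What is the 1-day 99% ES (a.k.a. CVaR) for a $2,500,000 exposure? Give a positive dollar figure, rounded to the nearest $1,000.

$176,000

Tail multiplier: φ(z)/(1−α) = 0.026674 / 0.01 = 2.667.
ES = −(0.12%) + 2.69% × 2.667 = 7.054%.
On $2,500,000: 0.07054 × $2,500,000 = $176,350.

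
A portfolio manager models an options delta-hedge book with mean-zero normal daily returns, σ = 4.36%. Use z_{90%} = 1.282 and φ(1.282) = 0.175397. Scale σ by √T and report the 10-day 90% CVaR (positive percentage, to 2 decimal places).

σ_{10d} = 4.36% × √10 = 13.788%.
ES multiplier = φ(z)/(1−α) = 0.175397/0.1 = 1.754.
ES = 13.788% × 1.754 = 24.184%.

24.18%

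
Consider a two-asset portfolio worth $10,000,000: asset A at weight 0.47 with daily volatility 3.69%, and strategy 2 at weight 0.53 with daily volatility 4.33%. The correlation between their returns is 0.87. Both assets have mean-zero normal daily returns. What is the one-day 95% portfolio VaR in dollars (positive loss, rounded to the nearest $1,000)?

σ_p² = 0.47²·3.69² + 0.53²·4.33² + 2·0.87·0.47·0.53·3.69·4.33 = 15.1996 (%²).
σ_p = √15.1996 = 3.899%.
At 95%, z = 1.645.
VaR = 1.645 × 3.899% = 6.414%; on $10,000,000 that is $641,400.

$641,000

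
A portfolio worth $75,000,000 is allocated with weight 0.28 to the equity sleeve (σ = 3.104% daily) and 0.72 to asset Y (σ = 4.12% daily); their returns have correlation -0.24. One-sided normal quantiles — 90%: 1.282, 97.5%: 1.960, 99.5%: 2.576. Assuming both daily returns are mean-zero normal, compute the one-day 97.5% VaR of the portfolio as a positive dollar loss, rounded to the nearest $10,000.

$4,240,000

σ_p² = 0.28²·3.104² + 0.72²·4.12² + 2·-0.24·0.28·0.72·3.104·4.12 = 8.3174 (%²).
σ_p = √8.3174 = 2.884%.
VaR = 1.960 × 2.884% = 5.653%; on $75,000,000 that is $4,239,750.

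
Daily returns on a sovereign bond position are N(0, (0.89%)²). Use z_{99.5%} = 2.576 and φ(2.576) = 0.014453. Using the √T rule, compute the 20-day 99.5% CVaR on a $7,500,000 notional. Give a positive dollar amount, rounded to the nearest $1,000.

σ_{20d} = 0.89% × √20 = 3.980%.
ES multiplier = φ(z)/(1−α) = 0.014453/0.005 = 2.891.
ES = 3.980% × 2.891 = 11.506%; on $7,500,000: $862,950.

$863,000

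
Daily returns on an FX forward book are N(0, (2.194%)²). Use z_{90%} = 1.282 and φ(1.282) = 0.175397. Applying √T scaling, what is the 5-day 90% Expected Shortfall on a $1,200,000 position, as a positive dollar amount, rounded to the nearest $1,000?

σ_{5d} = 2.194% × √5 = 4.906%.
ES multiplier = φ(z)/(1−α) = 0.175397/0.1 = 1.754.
ES = 4.906% × 1.754 = 8.605%; on $1,200,000: $103,260.

$103,000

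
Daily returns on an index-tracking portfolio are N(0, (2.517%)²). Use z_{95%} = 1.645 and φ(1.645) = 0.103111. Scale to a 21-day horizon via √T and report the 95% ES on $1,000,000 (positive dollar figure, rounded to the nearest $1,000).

σ_{21d} = 2.517% × √21 = 11.534%.
ES multiplier = φ(z)/(1−α) = 0.103111/0.05 = 2.062.
ES = 11.534% × 2.062 = 23.783%; on $1,000,000: $237,830.

$238,000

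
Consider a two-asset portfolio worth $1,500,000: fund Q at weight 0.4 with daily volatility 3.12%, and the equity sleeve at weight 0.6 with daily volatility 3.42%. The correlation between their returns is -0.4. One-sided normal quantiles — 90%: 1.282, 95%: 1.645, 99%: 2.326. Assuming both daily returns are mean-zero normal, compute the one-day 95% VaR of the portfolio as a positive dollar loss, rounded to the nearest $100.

σ_p² = 0.4²·3.12² + 0.6²·3.42² + 2·-0.4·0.4·0.6·3.12·3.42 = 3.7195 (%²).
σ_p = √3.7195 = 1.929%.
VaR = 1.645 × 1.929% = 3.173%; on $1,500,000 that is $47,595.

$47,600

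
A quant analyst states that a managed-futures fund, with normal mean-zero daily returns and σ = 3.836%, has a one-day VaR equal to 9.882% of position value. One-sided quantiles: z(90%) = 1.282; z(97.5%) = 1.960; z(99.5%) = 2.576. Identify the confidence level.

99.5%

Implied z = VaR/σ = 9.882 / 3.836 = 2.576.
This matches z(99.5%) = 2.576.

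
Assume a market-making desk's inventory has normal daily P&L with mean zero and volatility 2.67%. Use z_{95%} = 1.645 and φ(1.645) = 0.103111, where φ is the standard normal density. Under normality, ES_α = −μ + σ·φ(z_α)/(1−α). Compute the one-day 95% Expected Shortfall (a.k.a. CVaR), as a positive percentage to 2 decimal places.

Tail multiplier: φ(z)/(1−α) = 0.103111 / 0.05 = 2.062.
ES = 2.67% × 2.062 = 5.506%.

5.51%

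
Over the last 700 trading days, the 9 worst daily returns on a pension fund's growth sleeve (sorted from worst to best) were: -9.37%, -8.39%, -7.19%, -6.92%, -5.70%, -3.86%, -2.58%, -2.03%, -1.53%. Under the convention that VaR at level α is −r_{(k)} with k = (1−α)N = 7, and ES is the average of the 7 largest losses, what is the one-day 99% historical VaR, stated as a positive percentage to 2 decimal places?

2.58%

k = 7; the 7th lowest return is -2.58%, so VaR = 2.58%.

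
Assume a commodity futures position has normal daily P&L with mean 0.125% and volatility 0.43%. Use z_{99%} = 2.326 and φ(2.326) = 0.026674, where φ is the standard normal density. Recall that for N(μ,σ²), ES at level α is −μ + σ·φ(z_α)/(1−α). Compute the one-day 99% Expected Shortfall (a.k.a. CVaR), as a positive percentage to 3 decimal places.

1.022%

Tail multiplier: φ(z)/(1−α) = 0.026674 / 0.01 = 2.667.
ES = −(0.125%) + 0.43% × 2.667 = 1.022%.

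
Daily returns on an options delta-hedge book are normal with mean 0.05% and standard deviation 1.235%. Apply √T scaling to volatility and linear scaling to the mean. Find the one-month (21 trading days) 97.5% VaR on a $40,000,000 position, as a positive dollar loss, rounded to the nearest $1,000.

At 97.5%, z = 1.960.
σ_{21d} = 1.235% × √21 = 5.659%; μ_{21d} = 21 × 0.05% = 1.050%.
VaR = −(1.050%) + 1.960 × 5.659% = 10.042%.
On $40,000,000: 0.10042 × $40,000,000 = $4,016,800.

$4,017,000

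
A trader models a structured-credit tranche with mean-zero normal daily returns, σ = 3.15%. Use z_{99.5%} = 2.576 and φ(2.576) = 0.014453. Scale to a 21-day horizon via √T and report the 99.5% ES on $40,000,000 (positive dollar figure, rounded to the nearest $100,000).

$16,700,000

σ_{21d} = 3.15% × √21 = 14.435%.
ES multiplier = φ(z)/(1−α) = 0.014453/0.005 = 2.891.
ES = 14.435% × 2.891 = 41.732%; on $40,000,000: $16,692,800.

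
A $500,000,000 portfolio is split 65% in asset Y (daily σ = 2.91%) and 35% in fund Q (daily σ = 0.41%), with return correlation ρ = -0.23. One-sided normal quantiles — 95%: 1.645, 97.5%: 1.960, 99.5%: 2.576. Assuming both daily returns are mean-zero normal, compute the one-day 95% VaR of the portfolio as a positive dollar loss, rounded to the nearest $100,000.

σ_p² = 0.65²·2.91² + 0.35²·0.41² + 2·-0.23·0.65·0.35·2.91·0.41 = 3.4735 (%²).
σ_p = √3.4735 = 1.864%.
VaR = 1.645 × 1.864% = 3.066%; on $500,000,000 that is $15,330,000.

$15,300,000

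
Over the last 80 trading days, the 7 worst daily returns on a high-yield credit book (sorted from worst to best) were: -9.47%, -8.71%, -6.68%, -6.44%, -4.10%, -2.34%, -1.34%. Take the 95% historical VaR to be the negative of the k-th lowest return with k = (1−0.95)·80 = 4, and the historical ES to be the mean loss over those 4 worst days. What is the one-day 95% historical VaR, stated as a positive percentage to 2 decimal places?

k = 4; the 4th lowest return is -6.44%, so VaR = 6.44%.

6.44%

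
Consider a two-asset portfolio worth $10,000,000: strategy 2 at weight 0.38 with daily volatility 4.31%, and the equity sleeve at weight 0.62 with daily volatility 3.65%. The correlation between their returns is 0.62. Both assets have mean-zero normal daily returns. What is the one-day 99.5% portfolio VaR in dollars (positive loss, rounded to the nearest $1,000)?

σ_p² = 0.38²·4.31² + 0.62²·3.65² + 2·0.62·0.38·0.62·4.31·3.65 = 12.3994 (%²).
σ_p = √12.3994 = 3.521%.
At 99.5%, z = 2.576.
VaR = 2.576 × 3.521% = 9.070%; on $10,000,000 that is $907,000.

$907,000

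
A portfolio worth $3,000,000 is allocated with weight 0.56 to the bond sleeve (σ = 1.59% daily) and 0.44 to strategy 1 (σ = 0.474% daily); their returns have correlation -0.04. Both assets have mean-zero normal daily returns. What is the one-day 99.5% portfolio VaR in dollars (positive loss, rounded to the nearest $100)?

σ_p² = 0.56²·1.59² + 0.44²·0.474² + 2·-0.04·0.56·0.44·1.59·0.474 = 0.8215 (%²).
σ_p = √0.8215 = 0.906%.
At 99.5%, z = 2.576.
VaR = 2.576 × 0.906% = 2.334%; on $3,000,000 that is $70,020.

$70,000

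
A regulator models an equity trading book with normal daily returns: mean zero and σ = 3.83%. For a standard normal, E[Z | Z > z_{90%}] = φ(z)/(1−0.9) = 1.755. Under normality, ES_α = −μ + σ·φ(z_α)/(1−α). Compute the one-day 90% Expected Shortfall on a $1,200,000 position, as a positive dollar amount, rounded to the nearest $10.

$80,660

ES = 3.83% × 1.755 = 6.722%.
On $1,200,000: 0.06722 × $1,200,000 = $80,664.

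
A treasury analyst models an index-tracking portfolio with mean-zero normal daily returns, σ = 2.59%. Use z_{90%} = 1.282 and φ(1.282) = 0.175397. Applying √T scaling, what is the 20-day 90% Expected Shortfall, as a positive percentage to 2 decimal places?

σ_{20d} = 2.59% × √20 = 11.583%.
ES multiplier = φ(z)/(1−α) = 0.175397/0.1 = 1.754.
ES = 11.583% × 1.754 = 20.317%.

20.32%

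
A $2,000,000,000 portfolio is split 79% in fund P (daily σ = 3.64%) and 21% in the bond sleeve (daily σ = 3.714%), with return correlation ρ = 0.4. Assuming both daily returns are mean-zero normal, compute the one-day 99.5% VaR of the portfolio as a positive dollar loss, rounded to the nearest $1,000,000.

σ_p² = 0.79²·3.64² + 0.21²·3.714² + 2·0.4·0.79·0.21·3.64·3.714 = 10.6716 (%²).
σ_p = √10.6716 = 3.267%.
At 99.5%, z = 2.576.
VaR = 2.576 × 3.267% = 8.416%; on $2,000,000,000 that is $168,320,000.

$168,000,000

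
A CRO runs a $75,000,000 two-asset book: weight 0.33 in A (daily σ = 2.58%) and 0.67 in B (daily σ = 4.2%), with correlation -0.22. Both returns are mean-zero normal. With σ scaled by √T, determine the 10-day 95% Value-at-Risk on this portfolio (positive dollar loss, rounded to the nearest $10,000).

$10,750,000

σ_p = √(0.33²·2.58² + 0.67²·4.2² + 2·-0.22·0.33·0.67·2.58·4.2) = 2.755%.
σ_{10d} = 2.755% × √10 = 8.712%.
z(95%) = 1.645.
VaR = 1.645 × 8.712% = 14.331%; on $75,000,000 that is $10,748,250.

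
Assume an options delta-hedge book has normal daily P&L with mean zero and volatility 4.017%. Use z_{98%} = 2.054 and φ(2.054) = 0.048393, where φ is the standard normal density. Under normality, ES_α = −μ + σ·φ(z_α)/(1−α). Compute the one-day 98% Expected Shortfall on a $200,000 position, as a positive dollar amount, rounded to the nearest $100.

Tail multiplier: φ(z)/(1−α) = 0.048393 / 0.02 = 2.420.
ES = 4.017% × 2.420 = 9.721%.
On $200,000: 0.09721 × $200,000 = $19,442.

$19,400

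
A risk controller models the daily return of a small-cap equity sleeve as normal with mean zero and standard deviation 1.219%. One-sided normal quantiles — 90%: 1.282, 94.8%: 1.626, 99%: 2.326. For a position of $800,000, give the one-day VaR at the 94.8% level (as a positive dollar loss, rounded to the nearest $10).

$15,860

VaR = z·σ = 1.626 × 1.219% = 1.982%.
On $800,000: 0.01982 × $800,000 = $15,856.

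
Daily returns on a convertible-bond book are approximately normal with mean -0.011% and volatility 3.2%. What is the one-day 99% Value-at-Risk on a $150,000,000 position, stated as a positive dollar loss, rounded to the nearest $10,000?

At 99% one-sided, z = 2.326.
VaR = −μ + z·σ = −(-0.011%) + 2.326 × 3.2% = 7.454%.
On $150,000,000: 0.07454 × $150,000,000 = $11,181,000.

$11,180,000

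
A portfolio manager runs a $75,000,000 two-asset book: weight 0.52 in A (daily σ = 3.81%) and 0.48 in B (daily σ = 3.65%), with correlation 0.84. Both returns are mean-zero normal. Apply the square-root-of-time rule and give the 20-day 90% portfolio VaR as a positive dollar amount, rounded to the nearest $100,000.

σ_p = √(0.52²·3.81² + 0.48²·3.65² + 2·0.84·0.52·0.48·3.81·3.65) = 3.581%.
σ_{20d} = 3.581% × √20 = 16.015%.
z(90%) = 1.282.
VaR = 1.282 × 16.015% = 20.531%; on $75,000,000 that is $15,398,250.

$15,400,000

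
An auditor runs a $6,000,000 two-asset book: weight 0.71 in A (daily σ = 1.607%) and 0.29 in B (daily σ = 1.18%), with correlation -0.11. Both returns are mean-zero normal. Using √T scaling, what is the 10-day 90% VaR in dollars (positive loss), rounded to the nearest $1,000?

$281,000

σ_p = √(0.71²·1.607² + 0.29²·1.18² + 2·-0.11·0.71·0.29·1.607·1.18) = 1.155%.
σ_{10d} = 1.155% × √10 = 3.652%.
z(90%) = 1.282.
VaR = 1.282 × 3.652% = 4.682%; on $6,000,000 that is $280,920.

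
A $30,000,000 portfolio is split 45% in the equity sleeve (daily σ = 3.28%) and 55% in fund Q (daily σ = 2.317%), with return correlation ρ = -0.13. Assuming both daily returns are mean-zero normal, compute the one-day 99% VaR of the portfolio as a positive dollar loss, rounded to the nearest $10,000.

$1,270,000

σ_p² = 0.45²·3.28² + 0.55²·2.317² + 2·-0.13·0.45·0.55·3.28·2.317 = 3.3135 (%²).
σ_p = √3.3135 = 1.820%.
At 99%, z = 2.326.
VaR = 2.326 × 1.820% = 4.233%; on $30,000,000 that is $1,269,900.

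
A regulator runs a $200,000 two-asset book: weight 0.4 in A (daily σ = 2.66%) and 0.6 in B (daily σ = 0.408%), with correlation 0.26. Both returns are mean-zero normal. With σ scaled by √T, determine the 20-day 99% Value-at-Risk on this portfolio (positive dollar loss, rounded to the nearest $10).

$23,970

σ_p = √(0.4²·2.66² + 0.6²·0.408² + 2·0.26·0.4·0.6·2.66·0.408) = 1.152%.
σ_{20d} = 1.152% × √20 = 5.152%.
z(99%) = 2.326.
VaR = 2.326 × 5.152% = 11.984%; on $200,000 that is $23,968.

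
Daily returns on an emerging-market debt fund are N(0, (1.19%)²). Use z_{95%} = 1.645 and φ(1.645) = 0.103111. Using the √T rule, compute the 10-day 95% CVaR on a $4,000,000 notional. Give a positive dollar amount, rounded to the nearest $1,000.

σ_{10d} = 1.19% × √10 = 3.763%.
ES multiplier = φ(z)/(1−α) = 0.103111/0.05 = 2.062.
ES = 3.763% × 2.062 = 7.759%; on $4,000,000: $310,360.

$310,000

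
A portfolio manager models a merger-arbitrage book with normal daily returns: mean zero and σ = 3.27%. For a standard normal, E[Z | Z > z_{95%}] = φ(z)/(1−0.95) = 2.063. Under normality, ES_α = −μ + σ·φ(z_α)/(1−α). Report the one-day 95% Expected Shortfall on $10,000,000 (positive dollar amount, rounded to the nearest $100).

$674,600

ES = 3.27% × 2.063 = 6.746%.
On $10,000,000: 0.06746 × $10,000,000 = $674,600.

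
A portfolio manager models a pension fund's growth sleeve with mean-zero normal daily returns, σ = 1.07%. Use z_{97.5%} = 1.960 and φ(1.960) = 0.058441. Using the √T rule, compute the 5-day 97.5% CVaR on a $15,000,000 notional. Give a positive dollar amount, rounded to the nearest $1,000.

σ_{5d} = 1.07% × √5 = 2.393%.
ES multiplier = φ(z)/(1−α) = 0.058441/0.025 = 2.338.
ES = 2.393% × 2.338 = 5.595%; on $15,000,000: $839,250.

$839,000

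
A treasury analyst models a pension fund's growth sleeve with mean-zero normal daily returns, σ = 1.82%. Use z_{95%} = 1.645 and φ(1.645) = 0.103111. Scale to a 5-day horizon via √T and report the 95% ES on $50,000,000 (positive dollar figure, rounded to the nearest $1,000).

σ_{5d} = 1.82% × √5 = 4.070%.
ES multiplier = φ(z)/(1−α) = 0.103111/0.05 = 2.062.
ES = 4.070% × 2.062 = 8.392%; on $50,000,000: $4,196,000.

$4,196,000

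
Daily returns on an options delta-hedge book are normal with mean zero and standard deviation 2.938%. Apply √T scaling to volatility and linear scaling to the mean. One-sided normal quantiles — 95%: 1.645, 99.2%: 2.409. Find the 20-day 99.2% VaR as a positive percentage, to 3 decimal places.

31.652%

σ_{20d} = 2.938% × √20 = 13.139%.
VaR = 2.409 × 13.139% = 31.652%.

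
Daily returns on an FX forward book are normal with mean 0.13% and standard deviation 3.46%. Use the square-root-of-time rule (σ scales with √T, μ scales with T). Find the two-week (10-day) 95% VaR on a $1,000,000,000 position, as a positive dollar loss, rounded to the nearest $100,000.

At 95%, z = 1.645.
σ_{10d} = 3.46% × √10 = 10.941%; μ_{10d} = 10 × 0.13% = 1.300%.
VaR = −(1.300%) + 1.645 × 10.941% = 16.698%.
On $1,000,000,000: 0.16698 × $1,000,000,000 = $166,980,000.

$167,000,000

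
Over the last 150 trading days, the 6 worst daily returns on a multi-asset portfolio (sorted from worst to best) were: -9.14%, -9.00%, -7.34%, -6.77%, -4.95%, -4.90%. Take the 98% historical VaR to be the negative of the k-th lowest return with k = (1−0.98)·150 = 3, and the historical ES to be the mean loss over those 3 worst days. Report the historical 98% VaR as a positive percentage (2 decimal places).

7.34%

k = 3; the 3rd lowest return is -7.34%, so VaR = 7.34%.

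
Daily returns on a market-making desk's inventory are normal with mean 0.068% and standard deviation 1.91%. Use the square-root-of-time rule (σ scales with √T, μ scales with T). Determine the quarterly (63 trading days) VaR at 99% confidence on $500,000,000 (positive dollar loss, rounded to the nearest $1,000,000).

At 99%, z = 2.326.
σ_{63d} = 1.91% × √63 = 15.160%; μ_{63d} = 63 × 0.068% = 4.284%.
VaR = −(4.284%) + 2.326 × 15.160% = 30.978%.
On $500,000,000: 0.30978 × $500,000,000 = $154,890,000.

$155,000,000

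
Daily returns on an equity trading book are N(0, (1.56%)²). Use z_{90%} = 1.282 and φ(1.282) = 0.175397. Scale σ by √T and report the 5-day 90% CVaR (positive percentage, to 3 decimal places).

6.118%

σ_{5d} = 1.56% × √5 = 3.488%.
ES multiplier = φ(z)/(1−α) = 0.175397/0.1 = 1.754.
ES = 3.488% × 1.754 = 6.118%.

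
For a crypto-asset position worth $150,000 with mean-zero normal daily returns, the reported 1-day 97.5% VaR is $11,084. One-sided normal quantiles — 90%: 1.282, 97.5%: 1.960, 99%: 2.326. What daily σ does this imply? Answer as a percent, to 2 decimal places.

VaR as a fraction: $11,084 / $150,000 = 7.389%.
σ = VaR / z = 7.389% / 1.960 = 3.770%.

3.77%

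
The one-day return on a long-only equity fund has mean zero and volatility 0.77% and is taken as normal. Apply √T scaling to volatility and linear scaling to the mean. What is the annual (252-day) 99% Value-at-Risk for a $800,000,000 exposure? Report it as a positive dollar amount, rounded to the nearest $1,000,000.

At 99%, z = 2.326.
σ_{252d} = 0.77% × √252 = 12.223%.
VaR = 2.326 × 12.223% = 28.431%.
On $800,000,000: 0.28431 × $800,000,000 = $227,448,000.

$227,000,000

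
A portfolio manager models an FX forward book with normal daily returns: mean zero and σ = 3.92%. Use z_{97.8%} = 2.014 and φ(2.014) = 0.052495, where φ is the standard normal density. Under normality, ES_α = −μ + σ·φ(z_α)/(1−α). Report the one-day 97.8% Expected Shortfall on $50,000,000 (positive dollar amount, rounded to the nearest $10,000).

$4,680,000

Tail multiplier: φ(z)/(1−α) = 0.052495 / 0.022 = 2.386.
ES = 3.92% × 2.386 = 9.353%.
On $50,000,000: 0.09353 × $50,000,000 = $4,676,500.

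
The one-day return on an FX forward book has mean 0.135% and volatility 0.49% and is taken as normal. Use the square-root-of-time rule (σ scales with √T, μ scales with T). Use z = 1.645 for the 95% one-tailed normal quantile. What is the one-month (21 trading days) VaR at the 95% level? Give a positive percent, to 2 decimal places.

0.86%

σ_{21d} = 0.49% × √21 = 2.245%; μ_{21d} = 21 × 0.135% = 2.835%.
VaR = −(2.835%) + 1.645 × 2.245% = 0.858%.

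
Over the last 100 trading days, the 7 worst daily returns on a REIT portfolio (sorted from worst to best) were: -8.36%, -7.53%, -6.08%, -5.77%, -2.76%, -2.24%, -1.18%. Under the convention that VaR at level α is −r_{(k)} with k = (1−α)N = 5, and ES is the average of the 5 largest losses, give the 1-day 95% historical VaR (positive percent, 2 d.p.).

k = 5; the 5th lowest return is -2.76%, so VaR = 2.76%.

2.76%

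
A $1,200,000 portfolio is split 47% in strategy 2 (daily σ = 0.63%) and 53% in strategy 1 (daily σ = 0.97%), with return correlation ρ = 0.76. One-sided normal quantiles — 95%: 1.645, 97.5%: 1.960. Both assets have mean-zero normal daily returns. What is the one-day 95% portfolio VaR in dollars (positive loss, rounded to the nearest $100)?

$15,100

σ_p² = 0.47²·0.63² + 0.53²·0.97² + 2·0.76·0.47·0.53·0.63·0.97 = 0.5834 (%²).
σ_p = √0.5834 = 0.764%.
VaR = 1.645 × 0.764% = 1.257%; on $1,200,000 that is $15,084.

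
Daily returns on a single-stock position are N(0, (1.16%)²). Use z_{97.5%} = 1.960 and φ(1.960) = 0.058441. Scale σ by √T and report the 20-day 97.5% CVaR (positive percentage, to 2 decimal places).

σ_{20d} = 1.16% × √20 = 5.188%.
ES multiplier = φ(z)/(1−α) = 0.058441/0.025 = 2.338.
ES = 5.188% × 2.338 = 12.130%.

12.13%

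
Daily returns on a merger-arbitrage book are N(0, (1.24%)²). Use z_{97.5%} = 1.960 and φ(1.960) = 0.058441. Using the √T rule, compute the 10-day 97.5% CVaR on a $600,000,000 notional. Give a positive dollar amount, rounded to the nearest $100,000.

σ_{10d} = 1.24% × √10 = 3.921%.
ES multiplier = φ(z)/(1−α) = 0.058441/0.025 = 2.338.
ES = 3.921% × 2.338 = 9.167%; on $600,000,000: $55,002,000.

$55,000,000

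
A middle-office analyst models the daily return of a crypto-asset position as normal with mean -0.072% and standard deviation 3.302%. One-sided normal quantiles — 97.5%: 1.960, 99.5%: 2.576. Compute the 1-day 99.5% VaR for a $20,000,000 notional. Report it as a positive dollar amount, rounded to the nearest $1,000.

$1,716,000

VaR = −μ + z·σ = −(-0.072%) + 2.576 × 3.302% = 8.578%.
On $20,000,000: 0.08578 × $20,000,000 = $1,715,600.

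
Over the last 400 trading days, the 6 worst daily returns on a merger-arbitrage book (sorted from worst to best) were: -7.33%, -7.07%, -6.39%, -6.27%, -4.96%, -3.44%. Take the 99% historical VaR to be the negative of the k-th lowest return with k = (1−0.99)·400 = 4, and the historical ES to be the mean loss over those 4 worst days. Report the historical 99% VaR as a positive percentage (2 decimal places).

6.27%

k = 4; the 4th lowest return is -6.27%, so VaR = 6.27%.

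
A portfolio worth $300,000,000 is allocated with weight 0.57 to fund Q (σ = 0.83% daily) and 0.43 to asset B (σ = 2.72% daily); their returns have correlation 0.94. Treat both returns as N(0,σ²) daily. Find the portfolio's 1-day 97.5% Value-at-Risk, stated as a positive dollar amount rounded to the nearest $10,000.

$9,540,000

σ_p² = 0.57²·0.83² + 0.43²·2.72² + 2·0.94·0.57·0.43·0.83·2.72 = 2.6321 (%²).
σ_p = √2.6321 = 1.622%.
At 97.5%, z = 1.960.
VaR = 1.960 × 1.622% = 3.179%; on $300,000,000 that is $9,537,000.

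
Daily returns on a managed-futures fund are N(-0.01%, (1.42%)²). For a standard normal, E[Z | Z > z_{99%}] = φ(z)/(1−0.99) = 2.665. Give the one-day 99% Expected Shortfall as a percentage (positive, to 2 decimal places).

ES = −(-0.01%) + 1.42% × 2.665 = 3.794%.

3.79%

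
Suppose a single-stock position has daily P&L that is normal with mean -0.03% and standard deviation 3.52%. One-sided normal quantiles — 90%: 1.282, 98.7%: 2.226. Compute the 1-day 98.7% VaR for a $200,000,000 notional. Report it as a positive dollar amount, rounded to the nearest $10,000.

$15,730,000

VaR = −μ + z·σ = −(-0.03%) + 2.226 × 3.52% = 7.866%.
On $200,000,000: 0.07866 × $200,000,000 = $15,732,000.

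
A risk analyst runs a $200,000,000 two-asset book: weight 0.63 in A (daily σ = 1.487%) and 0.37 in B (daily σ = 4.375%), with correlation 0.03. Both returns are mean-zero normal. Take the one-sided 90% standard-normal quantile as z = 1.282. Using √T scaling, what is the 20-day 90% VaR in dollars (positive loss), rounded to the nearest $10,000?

$21,720,000

σ_p = √(0.63²·1.487² + 0.37²·4.375² + 2·0.03·0.63·0.37·1.487·4.375) = 1.894%.
σ_{20d} = 1.894% × √20 = 8.470%.
VaR = 1.282 × 8.470% = 10.859%; on $200,000,000 that is $21,718,000.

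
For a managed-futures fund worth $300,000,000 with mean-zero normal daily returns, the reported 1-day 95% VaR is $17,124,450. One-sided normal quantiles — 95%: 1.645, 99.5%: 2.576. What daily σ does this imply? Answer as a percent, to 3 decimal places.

VaR as a fraction: $17,124,450 / $300,000,000 = 5.708%.
σ = VaR / z = 5.708% / 1.645 = 3.470%.

3.470%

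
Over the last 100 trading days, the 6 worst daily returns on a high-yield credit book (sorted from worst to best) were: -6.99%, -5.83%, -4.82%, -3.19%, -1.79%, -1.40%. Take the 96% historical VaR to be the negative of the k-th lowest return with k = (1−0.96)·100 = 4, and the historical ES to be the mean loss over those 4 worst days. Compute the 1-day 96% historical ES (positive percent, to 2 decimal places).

5.21%

The 4 worst returns sum to -20.83%.
ES = −(-20.83%) / 4 = 5.2075% ≈ 5.21%.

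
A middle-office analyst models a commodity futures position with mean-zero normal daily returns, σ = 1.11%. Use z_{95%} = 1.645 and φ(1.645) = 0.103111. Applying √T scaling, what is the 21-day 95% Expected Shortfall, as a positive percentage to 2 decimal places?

10.49%

σ_{21d} = 1.11% × √21 = 5.087%.
ES multiplier = φ(z)/(1−α) = 0.103111/0.05 = 2.062.
ES = 5.087% × 2.062 = 10.489%.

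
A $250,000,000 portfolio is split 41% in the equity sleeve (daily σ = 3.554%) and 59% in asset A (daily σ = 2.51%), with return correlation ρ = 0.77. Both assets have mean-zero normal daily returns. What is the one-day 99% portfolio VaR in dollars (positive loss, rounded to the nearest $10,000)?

σ_p² = 0.41²·3.554² + 0.59²·2.51² + 2·0.77·0.41·0.59·3.554·2.51 = 7.6395 (%²).
σ_p = √7.6395 = 2.764%.
At 99%, z = 2.326.
VaR = 2.326 × 2.764% = 6.429%; on $250,000,000 that is $16,072,500.

$16,070,000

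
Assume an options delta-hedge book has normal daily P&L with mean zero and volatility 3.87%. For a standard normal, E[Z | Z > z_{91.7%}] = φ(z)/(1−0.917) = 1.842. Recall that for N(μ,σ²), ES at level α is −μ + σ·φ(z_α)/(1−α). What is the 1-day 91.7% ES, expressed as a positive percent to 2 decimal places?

ES = 3.87% × 1.842 = 7.129%.

7.13%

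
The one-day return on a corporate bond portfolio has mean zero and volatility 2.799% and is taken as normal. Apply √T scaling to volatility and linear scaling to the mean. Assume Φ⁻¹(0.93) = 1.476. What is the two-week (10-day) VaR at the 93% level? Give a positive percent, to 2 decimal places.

13.06%

σ_{10d} = 2.799% × √10 = 8.851%.
VaR = 1.476 × 8.851% = 13.064%.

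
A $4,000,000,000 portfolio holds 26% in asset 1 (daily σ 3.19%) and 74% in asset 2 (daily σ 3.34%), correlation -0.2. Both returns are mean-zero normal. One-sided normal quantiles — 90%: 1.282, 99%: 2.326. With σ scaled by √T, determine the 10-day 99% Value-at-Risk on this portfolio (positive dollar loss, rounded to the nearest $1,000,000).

σ_p = √(0.26²·3.19² + 0.74²·3.34² + 2·-0.2·0.26·0.74·3.19·3.34) = 2.445%.
σ_{10d} = 2.445% × √10 = 7.732%.
VaR = 2.326 × 7.732% = 17.985%; on $4,000,000,000 that is $719,400,000.

$719,000,000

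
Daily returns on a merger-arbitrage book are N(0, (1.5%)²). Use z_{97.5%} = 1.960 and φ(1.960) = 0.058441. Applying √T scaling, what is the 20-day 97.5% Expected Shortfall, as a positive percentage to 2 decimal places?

σ_{20d} = 1.5% × √20 = 6.708%.
ES multiplier = φ(z)/(1−α) = 0.058441/0.025 = 2.338.
ES = 6.708% × 2.338 = 15.683%.

15.68%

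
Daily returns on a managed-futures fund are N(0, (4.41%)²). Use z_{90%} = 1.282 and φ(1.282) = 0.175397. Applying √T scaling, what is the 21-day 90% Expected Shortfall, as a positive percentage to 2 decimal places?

35.45%

σ_{21d} = 4.41% × √21 = 20.209%.
ES multiplier = φ(z)/(1−α) = 0.175397/0.1 = 1.754.
ES = 20.209% × 1.754 = 35.447%.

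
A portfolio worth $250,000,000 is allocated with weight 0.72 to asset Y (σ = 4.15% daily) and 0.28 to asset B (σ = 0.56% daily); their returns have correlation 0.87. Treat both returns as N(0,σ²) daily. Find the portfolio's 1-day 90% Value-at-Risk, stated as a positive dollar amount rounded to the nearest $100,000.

$10,000,000

σ_p² = 0.72²·4.15² + 0.28²·0.56² + 2·0.87·0.72·0.28·4.15·0.56 = 9.7680 (%²).
σ_p = √9.7680 = 3.125%.
At 90%, z = 1.282.
VaR = 1.282 × 3.125% = 4.006%; on $250,000,000 that is $10,015,000.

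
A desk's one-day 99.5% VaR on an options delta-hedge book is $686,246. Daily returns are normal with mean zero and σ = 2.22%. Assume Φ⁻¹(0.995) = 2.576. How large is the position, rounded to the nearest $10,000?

$12,000,000

VaR as a fraction of value: z·σ = 2.576 × 2.22% = 5.71872%.
Position = $686,246 / 0.0571872 = $11,999,993.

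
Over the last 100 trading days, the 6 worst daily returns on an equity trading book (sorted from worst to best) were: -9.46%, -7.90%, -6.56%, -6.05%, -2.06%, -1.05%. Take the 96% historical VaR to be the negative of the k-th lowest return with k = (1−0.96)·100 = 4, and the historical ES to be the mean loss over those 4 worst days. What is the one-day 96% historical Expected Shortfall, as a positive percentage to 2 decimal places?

The 4 worst returns sum to -29.97%.
ES = −(-29.97%) / 4 = 7.4925% ≈ 7.49%.

7.49%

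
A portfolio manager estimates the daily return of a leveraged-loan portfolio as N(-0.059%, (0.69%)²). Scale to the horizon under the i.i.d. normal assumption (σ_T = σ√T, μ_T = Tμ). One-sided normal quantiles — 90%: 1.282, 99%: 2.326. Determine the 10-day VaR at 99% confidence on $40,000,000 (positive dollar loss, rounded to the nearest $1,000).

σ_{10d} = 0.69% × √10 = 2.182%; μ_{10d} = 10 × -0.059% = -0.590%.
VaR = −(-0.590%) + 2.326 × 2.182% = 5.665%.
On $40,000,000: 0.05665 × $40,000,000 = $2,266,000.

$2,266,000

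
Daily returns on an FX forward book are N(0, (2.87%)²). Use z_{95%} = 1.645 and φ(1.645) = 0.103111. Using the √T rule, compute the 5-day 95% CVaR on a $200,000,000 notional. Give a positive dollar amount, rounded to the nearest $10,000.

σ_{5d} = 2.87% × √5 = 6.418%.
ES multiplier = φ(z)/(1−α) = 0.103111/0.05 = 2.062.
ES = 6.418% × 2.062 = 13.234%; on $200,000,000: $26,468,000.

$26,470,000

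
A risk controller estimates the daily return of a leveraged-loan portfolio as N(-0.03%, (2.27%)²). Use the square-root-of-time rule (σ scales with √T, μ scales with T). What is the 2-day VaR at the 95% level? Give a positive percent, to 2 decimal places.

At 95%, z = 1.645.
σ_{2d} = 2.27% × √2 = 3.210%; μ_{2d} = 2 × -0.03% = -0.060%.
VaR = −(-0.060%) + 1.645 × 3.210% = 5.340%.

5.34%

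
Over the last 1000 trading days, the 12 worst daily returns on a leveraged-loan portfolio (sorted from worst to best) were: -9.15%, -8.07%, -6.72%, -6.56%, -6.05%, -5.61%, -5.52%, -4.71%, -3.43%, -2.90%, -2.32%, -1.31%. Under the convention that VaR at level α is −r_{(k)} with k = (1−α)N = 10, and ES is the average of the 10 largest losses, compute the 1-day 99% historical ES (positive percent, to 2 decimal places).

The 10 worst returns sum to -58.72%.
ES = −(-58.72%) / 10 = 5.872% ≈ 5.87%.

5.87%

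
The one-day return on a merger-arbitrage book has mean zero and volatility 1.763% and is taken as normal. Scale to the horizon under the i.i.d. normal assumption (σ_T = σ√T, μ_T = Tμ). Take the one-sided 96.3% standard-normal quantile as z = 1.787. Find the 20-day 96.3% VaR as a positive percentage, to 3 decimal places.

σ_{20d} = 1.763% × √20 = 7.884%.
VaR = 1.787 × 7.884% = 14.089%.

14.089%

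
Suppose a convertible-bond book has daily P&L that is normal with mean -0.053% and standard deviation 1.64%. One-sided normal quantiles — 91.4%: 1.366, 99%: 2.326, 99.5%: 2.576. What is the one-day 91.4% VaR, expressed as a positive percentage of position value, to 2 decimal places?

VaR = −μ + z·σ = −(-0.053%) + 1.366 × 1.64% = 2.293%.

2.29%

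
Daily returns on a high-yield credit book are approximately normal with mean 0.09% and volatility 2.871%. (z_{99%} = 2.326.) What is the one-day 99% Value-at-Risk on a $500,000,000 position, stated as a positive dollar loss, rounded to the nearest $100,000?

$32,900,000

VaR = −μ + z·σ = −(0.09%) + 2.326 × 2.871% = 6.588%.
On $500,000,000: 0.06588 × $500,000,000 = $32,940,000.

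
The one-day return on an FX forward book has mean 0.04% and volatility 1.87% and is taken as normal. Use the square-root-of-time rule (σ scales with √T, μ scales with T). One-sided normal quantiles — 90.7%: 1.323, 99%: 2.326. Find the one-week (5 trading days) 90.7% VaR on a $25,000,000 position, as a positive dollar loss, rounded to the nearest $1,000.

$1,333,000

σ_{5d} = 1.87% × √5 = 4.181%; μ_{5d} = 5 × 0.04% = 0.200%.
VaR = −(0.200%) + 1.323 × 4.181% = 5.331%.
On $25,000,000: 0.05331 × $25,000,000 = $1,332,750.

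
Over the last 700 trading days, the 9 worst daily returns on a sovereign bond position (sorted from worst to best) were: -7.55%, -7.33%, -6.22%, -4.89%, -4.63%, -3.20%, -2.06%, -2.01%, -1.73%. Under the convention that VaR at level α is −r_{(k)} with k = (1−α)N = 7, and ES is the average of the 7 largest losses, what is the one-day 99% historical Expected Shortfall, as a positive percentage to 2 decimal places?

5.13%

The 7 worst returns sum to -35.88%.
ES = −(-35.88%) / 7 = 5.1257…% ≈ 5.13%.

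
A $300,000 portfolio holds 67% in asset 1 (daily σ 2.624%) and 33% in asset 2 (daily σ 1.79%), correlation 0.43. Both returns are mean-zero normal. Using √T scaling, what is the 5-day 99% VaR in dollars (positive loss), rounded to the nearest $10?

$32,480

σ_p = √(0.67²·2.624² + 0.33²·1.79² + 2·0.43·0.67·0.33·2.624·1.79) = 2.082%.
σ_{5d} = 2.082% × √5 = 4.655%.
z(99%) = 2.326.
VaR = 2.326 × 4.655% = 10.828%; on $300,000 that is $32,484.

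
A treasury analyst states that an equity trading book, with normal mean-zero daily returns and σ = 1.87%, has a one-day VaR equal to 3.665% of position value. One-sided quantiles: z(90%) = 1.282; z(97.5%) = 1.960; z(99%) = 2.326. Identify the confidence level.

Implied z = VaR/σ = 3.665 / 1.87 = 1.960.
This matches z(97.5%) = 1.960.

97.5%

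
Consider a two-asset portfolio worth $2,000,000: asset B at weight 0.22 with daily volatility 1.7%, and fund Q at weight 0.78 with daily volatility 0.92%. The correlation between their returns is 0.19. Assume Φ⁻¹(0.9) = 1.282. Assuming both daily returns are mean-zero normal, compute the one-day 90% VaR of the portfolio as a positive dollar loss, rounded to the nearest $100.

$22,300

σ_p² = 0.22²·1.7² + 0.78²·0.92² + 2·0.19·0.22·0.78·1.7·0.92 = 0.7568 (%²).
σ_p = √0.7568 = 0.870%.
VaR = 1.282 × 0.870% = 1.115%; on $2,000,000 that is $22,300.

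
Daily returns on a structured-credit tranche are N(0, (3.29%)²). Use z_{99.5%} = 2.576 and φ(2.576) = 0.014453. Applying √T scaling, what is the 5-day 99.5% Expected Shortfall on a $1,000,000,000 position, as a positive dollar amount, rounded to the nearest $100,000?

$212,700,000

σ_{5d} = 3.29% × √5 = 7.357%.
ES multiplier = φ(z)/(1−α) = 0.014453/0.005 = 2.891.
ES = 7.357% × 2.891 = 21.269%; on $1,000,000,000: $212,690,000.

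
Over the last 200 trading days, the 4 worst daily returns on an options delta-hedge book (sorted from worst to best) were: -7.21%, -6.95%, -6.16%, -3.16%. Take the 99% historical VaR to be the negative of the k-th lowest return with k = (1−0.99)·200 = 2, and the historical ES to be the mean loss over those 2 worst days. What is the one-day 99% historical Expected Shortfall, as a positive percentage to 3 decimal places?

The 2 worst returns sum to -14.16%.
ES = −(-14.16%) / 2 = 7.08% ≈ 7.080%.

7.080%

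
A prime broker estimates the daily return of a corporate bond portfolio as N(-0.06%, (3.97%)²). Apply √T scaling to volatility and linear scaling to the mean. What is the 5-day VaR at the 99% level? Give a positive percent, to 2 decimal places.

20.95%

At 99%, z = 2.326.
σ_{5d} = 3.97% × √5 = 8.877%; μ_{5d} = 5 × -0.06% = -0.300%.
VaR = −(-0.300%) + 2.326 × 8.877% = 20.948%.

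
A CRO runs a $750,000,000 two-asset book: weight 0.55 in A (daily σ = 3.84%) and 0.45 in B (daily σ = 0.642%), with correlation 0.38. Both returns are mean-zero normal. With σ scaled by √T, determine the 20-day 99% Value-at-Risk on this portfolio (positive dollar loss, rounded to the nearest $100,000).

σ_p = √(0.55²·3.84² + 0.45²·0.642² + 2·0.38·0.55·0.45·3.84·0.642) = 2.238%.
σ_{20d} = 2.238% × √20 = 10.009%.
z(99%) = 2.326.
VaR = 2.326 × 10.009% = 23.281%; on $750,000,000 that is $174,607,500.

$174,600,000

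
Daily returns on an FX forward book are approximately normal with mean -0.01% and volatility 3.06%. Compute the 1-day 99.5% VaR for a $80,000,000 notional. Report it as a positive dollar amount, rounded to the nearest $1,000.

$6,314,000

At 99.5% one-sided, z = 2.576.
VaR = −μ + z·σ = −(-0.01%) + 2.576 × 3.06% = 7.893%.
On $80,000,000: 0.07893 × $80,000,000 = $6,314,400.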